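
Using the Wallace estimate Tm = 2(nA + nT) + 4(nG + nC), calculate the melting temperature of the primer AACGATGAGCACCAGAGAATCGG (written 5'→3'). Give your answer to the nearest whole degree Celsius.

Base counts: A=9, T=2, G=7, C=5 (length 23).
Tm = 2·(9+2) + 4·(7+5) = 2·11 + 4·12 = 22 + 48 = 70°C.

70°C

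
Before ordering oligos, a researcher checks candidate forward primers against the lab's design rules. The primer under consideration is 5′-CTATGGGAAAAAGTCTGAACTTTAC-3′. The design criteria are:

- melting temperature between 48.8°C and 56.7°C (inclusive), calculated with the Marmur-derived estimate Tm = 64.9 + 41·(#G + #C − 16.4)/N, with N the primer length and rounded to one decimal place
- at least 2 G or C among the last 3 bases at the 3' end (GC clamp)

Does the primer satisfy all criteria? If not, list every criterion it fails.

Fails: GC clamp.

Base counts: A=9, T=7, G=5, C=4 (length 25).
Tm: Tm = 64.9 + 41·(9 − 16.4)/25 = 52.8°C ✓
GC clamp: 3' end TAC has 1 G/C, need ≥2 ✗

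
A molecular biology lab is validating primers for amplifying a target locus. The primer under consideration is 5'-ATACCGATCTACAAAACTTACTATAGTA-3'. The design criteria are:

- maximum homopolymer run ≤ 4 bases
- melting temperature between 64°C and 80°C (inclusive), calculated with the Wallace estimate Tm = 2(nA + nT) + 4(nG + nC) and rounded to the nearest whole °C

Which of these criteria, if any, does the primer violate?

Base counts: A=12, T=8, G=2, C=6 (length 28).
homopolymer run: longest run = 4 ✓
Tm: Tm = 2·20 + 4·8 = 72°C ✓

Meets all criteria.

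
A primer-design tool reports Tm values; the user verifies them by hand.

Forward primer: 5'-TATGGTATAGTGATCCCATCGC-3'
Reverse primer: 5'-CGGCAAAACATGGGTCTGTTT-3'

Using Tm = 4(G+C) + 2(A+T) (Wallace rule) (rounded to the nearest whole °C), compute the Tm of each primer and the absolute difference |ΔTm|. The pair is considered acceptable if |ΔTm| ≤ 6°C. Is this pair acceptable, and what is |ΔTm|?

Forward: A=5 T=7 G=5 C=5 → Tm = 2·12 + 4·10 = 64°C.
Reverse: A=5 T=6 G=6 C=4 → Tm = 2·11 + 4·10 = 62°C.
|ΔTm| = |64 − 62| = 2°C, ≤ 6°C.

|ΔTm| = 2°C; the pair is acceptable.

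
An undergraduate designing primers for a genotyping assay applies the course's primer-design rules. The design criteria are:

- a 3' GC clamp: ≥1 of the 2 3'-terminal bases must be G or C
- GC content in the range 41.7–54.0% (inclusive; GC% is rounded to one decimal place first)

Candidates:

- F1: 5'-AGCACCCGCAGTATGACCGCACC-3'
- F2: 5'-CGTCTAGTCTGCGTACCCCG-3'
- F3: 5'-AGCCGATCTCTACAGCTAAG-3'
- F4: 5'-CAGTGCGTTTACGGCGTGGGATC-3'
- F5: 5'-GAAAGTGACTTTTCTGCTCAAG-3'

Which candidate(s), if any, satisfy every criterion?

F3 only.

F1 (23 nt, A=6 T=2 G=5 C=10): 3' end CC has 2 G/C ✓; GC 15/23 = 65.2%, outside 41.7–54.0% ✗ — fails.
F2 (20 nt, A=2 T=5 G=5 C=8): 3' end CG has 2 G/C ✓; GC 13/20 = 65.0%, outside 41.7–54.0% ✗ — fails.
F3 (20 nt, A=6 T=4 G=4 C=6): 3' end AG has 1 G/C ✓; GC 10/20 = 50.0% ✓ — passes.
F4 (23 nt, A=3 T=6 G=9 C=5): 3' end TC has 1 G/C ✓; GC 14/23 = 60.9%, outside 41.7–54.0% ✗ — fails.
F5 (22 nt, A=6 T=7 G=5 C=4): 3' end AG has 1 G/C ✓; GC 9/22 = 40.9%, outside 41.7–54.0% ✗ — fails.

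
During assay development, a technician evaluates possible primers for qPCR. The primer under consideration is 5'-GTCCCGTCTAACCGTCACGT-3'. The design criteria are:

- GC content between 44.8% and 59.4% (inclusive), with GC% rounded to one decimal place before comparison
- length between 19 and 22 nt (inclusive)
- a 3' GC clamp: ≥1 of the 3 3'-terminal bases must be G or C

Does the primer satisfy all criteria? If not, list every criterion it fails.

Base counts: A=3, T=5, G=4, C=8 (length 20).
GC content: GC 12/20 = 60.0%, outside 44.8–59.4% ✗
length: length 20 ✓
GC clamp: 3' end CGT has 2 G/C ✓

Fails: GC content.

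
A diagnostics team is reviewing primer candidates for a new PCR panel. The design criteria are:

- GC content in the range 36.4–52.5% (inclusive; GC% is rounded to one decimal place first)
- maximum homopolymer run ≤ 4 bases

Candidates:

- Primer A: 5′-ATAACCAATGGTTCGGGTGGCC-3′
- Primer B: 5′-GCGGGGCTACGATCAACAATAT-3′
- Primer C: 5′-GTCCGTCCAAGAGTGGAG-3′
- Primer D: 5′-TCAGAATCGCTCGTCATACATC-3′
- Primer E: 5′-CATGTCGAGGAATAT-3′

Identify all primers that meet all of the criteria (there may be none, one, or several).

Primer B, Primer D and Primer E.

Primer A (22 nt, A=5 T=5 G=7 C=5): GC 12/22 = 54.5%, outside 36.4–52.5% ✗; longest run = 3 ✓ — fails.
Primer B (22 nt, A=7 T=4 G=6 C=5): GC 11/22 = 50.0% ✓; longest run = 4 ✓ — passes.
Primer C (18 nt, A=4 T=3 G=7 C=4): GC 11/18 = 61.1%, outside 36.4–52.5% ✗; longest run = 2 ✓ — fails.
Primer D (22 nt, A=6 T=6 G=3 C=7): GC 10/22 = 45.5% ✓; longest run = 2 ✓ — passes.
Primer E (15 nt, A=5 T=4 G=4 C=2): GC 6/15 = 40.0% ✓; longest run = 2 ✓ — passes.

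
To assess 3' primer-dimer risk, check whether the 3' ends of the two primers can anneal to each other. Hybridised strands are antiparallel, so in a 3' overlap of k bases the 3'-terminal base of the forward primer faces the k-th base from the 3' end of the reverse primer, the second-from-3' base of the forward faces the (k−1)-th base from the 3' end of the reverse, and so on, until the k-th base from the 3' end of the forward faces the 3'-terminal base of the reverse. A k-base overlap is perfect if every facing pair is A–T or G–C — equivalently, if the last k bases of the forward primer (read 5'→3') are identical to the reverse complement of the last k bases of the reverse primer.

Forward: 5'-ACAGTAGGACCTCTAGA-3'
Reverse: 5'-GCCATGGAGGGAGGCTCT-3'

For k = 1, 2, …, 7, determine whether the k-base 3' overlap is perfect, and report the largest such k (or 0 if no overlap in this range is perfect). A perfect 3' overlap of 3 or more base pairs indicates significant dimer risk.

Longest perfect overlap: 3 complementary base pairs; significant dimer risk (threshold 3).

Last 7 bases (5'→3') — forward …CTCTAGA, reverse …AGGCTCT.
Reverse complement of the reverse primer's last 7 bases: AGAGCCT; its first k bases are the reverse complement of the reverse primer's last k bases, so a perfect k-base overlap needs the forward primer's last k bases to equal them.
Comparing (forward last k vs required): k=1: A vs A ✓; k=2: GA vs AG ✗; k=3: AGA vs AGA ✓; k=4: TAGA vs AGAG ✗; k=5: CTAGA vs AGAGC ✗; k=6: TCTAGA vs AGAGCC ✗; k=7: CTCTAGA vs AGAGCCT ✗.
Perfect overlaps at k = 1, 3; the largest is 3.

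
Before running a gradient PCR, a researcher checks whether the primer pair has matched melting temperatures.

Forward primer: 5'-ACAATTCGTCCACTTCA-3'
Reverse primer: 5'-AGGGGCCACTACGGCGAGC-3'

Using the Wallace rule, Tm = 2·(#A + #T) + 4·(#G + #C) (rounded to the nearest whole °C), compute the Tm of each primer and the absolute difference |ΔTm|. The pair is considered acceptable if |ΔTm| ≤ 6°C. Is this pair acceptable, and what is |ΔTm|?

Forward: A=5 T=5 G=1 C=6 → Tm = 2·10 + 4·7 = 48°C.
Reverse: A=4 T=1 G=8 C=6 → Tm = 2·5 + 4·14 = 66°C.
|ΔTm| = |48 − 66| = 18°C, > 6°C.

|ΔTm| = 18°C; the pair is not acceptable.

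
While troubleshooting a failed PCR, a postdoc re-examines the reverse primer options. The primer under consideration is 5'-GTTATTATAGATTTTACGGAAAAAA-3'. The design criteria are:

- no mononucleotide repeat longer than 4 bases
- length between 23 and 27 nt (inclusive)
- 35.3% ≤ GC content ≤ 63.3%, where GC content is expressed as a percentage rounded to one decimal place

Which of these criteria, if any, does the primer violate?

Fails: homopolymer run, GC content.

Base counts: A=11, T=9, G=4, C=1 (length 25).
homopolymer run: longest run = 6, exceeds 4 ✗
length: length 25 ✓
GC content: GC 5/25 = 20.0%, outside 35.3–63.3% ✗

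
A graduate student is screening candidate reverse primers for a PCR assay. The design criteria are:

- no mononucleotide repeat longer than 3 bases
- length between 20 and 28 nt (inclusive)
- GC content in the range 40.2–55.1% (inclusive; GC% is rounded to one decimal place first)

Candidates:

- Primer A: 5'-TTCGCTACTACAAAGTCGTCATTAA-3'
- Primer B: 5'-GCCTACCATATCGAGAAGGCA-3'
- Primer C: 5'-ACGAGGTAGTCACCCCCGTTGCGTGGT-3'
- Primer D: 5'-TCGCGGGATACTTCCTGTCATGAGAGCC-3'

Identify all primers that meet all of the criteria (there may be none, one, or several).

Primer B only.

Primer A (25 nt, A=8 T=8 G=3 C=6): longest run = 3 ✓; length 25 ✓; GC 9/25 = 36.0%, outside 40.2–55.1% ✗ — fails.
Primer B (21 nt, A=7 T=3 G=5 C=6): longest run = 2 ✓; length 21 ✓; GC 11/21 = 52.4% ✓ — passes.
Primer C (27 nt, A=4 T=6 G=9 C=8): longest run = 5, exceeds 3 ✗; length 27 ✓; GC 17/27 = 63.0%, outside 40.2–55.1% ✗ — fails.
Primer D (28 nt, A=5 T=7 G=8 C=8): longest run = 3 ✓; length 28 ✓; GC 16/28 = 57.1%, outside 40.2–55.1% ✗ — fails.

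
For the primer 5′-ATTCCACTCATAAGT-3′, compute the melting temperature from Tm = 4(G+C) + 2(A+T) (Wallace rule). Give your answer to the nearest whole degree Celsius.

40°C

Base counts: A=5, T=5, G=1, C=4 (length 15).
Tm = 2·(5+5) + 4·(1+4) = 2·10 + 4·5 = 20 + 20 = 40°C.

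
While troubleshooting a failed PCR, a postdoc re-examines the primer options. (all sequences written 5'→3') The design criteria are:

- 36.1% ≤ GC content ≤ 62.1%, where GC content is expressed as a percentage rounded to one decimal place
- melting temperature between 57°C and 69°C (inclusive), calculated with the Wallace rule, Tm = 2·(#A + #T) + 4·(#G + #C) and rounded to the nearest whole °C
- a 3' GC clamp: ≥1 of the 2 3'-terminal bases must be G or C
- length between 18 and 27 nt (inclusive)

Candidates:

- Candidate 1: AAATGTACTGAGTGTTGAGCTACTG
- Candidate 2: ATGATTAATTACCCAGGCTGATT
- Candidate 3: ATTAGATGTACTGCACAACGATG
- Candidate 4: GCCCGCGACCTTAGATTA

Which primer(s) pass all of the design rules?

Candidate 3 only.

Candidate 1 (25 nt, A=7 T=8 G=7 C=3): GC 10/25 = 40.0% ✓; Tm = 2·15 + 4·10 = 70°C, outside 57–69°C ✗; 3' end TG has 1 G/C ✓; length 25 ✓ — fails.
Candidate 2 (23 nt, A=7 T=8 G=4 C=4): GC 8/23 = 34.8%, outside 36.1–62.1% ✗; Tm = 2·15 + 4·8 = 62°C ✓; 3' end TT has 0 G/C, need ≥1 ✗; length 23 ✓ — fails.
Candidate 3 (23 nt, A=8 T=6 G=5 C=4): GC 9/23 = 39.1% ✓; Tm = 2·14 + 4·9 = 64°C ✓; 3' end TG has 1 G/C ✓; length 23 ✓ — passes.
Candidate 4 (18 nt, A=4 T=4 G=4 C=6): GC 10/18 = 55.6% ✓; Tm = 2·8 + 4·10 = 56°C, outside 57–69°C ✗; 3' end TA has 0 G/C, need ≥1 ✗; length 18 ✓ — fails.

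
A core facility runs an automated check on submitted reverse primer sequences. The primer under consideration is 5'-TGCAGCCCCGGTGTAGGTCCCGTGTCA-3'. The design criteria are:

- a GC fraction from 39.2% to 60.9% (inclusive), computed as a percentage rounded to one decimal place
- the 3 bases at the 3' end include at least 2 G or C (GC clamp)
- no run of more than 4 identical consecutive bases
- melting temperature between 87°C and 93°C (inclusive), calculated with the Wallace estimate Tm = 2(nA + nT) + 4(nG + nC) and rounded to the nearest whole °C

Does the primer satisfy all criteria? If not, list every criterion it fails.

Fails: GC content, GC clamp.

Base counts: A=3, T=6, G=9, C=9 (length 27).
GC content: GC 18/27 = 66.7%, outside 39.2–60.9% ✗
GC clamp: 3' end TCA has 1 G/C, need ≥2 ✗
homopolymer run: longest run = 4 ✓
Tm: Tm = 2·9 + 4·18 = 90°C ✓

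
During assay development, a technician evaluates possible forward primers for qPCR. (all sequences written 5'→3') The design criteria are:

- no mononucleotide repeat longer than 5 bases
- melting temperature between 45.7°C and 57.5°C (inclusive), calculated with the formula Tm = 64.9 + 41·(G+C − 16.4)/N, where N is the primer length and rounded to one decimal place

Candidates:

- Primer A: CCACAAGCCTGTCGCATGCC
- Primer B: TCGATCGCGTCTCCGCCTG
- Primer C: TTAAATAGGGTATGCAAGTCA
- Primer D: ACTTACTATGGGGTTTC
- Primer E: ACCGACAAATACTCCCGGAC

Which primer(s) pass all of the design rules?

Primer C and Primer E.

Primer A (20 nt, A=4 T=3 G=4 C=9): longest run = 2 ✓; Tm = 64.9 + 41·(13 − 16.4)/20 = 57.9°C, outside 45.7–57.5°C ✗ — fails.
Primer B (19 nt, A=1 T=5 G=5 C=8): longest run = 2 ✓; Tm = 64.9 + 41·(13 − 16.4)/19 = 57.6°C, outside 45.7–57.5°C ✗ — fails.
Primer C (21 nt, A=8 T=6 G=5 C=2): longest run = 3 ✓; Tm = 64.9 + 41·(7 − 16.4)/21 = 46.5°C ✓ — passes.
Primer D (17 nt, A=3 T=7 G=4 C=3): longest run = 4 ✓; Tm = 64.9 + 41·(7 − 16.4)/17 = 42.2°C, outside 45.7–57.5°C ✗ — fails.
Primer E (20 nt, A=7 T=2 G=3 C=8): longest run = 3 ✓; Tm = 64.9 + 41·(11 − 16.4)/20 = 53.8°C ✓ — passes.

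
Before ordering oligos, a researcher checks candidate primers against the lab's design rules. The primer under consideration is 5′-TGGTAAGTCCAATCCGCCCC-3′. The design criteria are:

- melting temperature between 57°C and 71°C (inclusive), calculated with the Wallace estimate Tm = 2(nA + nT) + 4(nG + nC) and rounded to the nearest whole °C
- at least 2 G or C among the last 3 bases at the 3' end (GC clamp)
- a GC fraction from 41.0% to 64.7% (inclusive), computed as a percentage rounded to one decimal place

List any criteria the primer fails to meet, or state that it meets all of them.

Meets all criteria.

Base counts: A=4, T=4, G=4, C=8 (length 20).
Tm: Tm = 2·8 + 4·12 = 64°C ✓
GC clamp: 3' end CCC has 3 G/C ✓
GC content: GC 12/20 = 60.0% ✓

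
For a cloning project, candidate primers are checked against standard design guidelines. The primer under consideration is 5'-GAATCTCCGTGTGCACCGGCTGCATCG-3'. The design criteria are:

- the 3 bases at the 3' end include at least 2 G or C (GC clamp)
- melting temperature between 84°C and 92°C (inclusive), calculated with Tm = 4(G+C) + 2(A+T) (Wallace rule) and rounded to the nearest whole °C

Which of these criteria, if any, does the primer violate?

Meets all criteria.

Base counts: A=4, T=6, G=8, C=9 (length 27).
GC clamp: 3' end TCG has 2 G/C ✓
Tm: Tm = 2·10 + 4·17 = 88°C ✓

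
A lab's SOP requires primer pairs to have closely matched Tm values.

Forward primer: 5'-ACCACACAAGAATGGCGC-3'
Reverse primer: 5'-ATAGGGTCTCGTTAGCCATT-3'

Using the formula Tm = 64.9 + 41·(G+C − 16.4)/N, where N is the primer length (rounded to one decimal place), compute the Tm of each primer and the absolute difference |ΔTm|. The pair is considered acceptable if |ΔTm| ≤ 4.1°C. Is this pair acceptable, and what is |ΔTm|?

|ΔTm| = 0.6°C; the pair is acceptable.

Forward: G+C = 10, N = 18 → Tm = 64.9 + 41·(10 − 16.4)/18 = 50.3°C.
Reverse: G+C = 9, N = 20 → Tm = 64.9 + 41·(9 − 16.4)/20 = 49.7°C.
|ΔTm| = |50.3 − 49.7| = 0.6°C, ≤ 4.1°C.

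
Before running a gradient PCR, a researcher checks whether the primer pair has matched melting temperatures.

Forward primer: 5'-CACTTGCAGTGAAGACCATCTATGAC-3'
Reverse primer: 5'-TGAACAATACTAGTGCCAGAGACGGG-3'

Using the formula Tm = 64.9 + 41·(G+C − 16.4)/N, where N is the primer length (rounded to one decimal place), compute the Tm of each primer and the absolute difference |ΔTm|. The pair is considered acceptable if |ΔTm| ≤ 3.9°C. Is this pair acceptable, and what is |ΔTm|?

Forward: G+C = 12, N = 26 → Tm = 64.9 + 41·(12 − 16.4)/26 = 58.0°C.
Reverse: G+C = 13, N = 26 → Tm = 64.9 + 41·(13 − 16.4)/26 = 59.5°C.
|ΔTm| = |58.0 − 59.5| = 1.5°C, ≤ 3.9°C.

|ΔTm| = 1.5°C; the pair is acceptable.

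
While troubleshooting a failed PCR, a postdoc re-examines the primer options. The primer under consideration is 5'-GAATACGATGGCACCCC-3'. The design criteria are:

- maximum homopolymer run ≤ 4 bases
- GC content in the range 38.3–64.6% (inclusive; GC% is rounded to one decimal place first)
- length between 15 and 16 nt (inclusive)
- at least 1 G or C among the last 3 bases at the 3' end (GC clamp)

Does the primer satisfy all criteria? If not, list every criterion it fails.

Fails: length.

Base counts: A=5, T=2, G=4, C=6 (length 17).
homopolymer run: longest run = 4 ✓
GC content: GC 10/17 = 58.8% ✓
length: length 17, outside 15–16 ✗
GC clamp: 3' end CCC has 3 G/C ✓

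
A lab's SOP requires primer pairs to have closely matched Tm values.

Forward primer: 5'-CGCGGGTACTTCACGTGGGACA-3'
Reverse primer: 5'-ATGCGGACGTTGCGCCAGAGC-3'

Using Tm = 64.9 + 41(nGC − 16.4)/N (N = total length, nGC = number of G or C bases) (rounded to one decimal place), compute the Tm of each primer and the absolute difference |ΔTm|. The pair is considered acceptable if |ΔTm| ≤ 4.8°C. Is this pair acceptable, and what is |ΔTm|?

Forward: G+C = 14, N = 22 → Tm = 64.9 + 41·(14 − 16.4)/22 = 60.4°C.
Reverse: G+C = 14, N = 21 → Tm = 64.9 + 41·(14 − 16.4)/21 = 60.2°C.
|ΔTm| = |60.4 − 60.2| = 0.2°C, ≤ 4.8°C.

|ΔTm| = 0.2°C; the pair is acceptable.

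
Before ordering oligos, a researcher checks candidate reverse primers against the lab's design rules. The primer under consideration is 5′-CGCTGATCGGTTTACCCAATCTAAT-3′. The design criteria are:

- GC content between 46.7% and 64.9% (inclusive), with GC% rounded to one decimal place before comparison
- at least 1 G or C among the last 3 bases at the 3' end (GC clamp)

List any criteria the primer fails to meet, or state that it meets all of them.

Base counts: A=6, T=8, G=4, C=7 (length 25).
GC content: GC 11/25 = 44.0%, outside 46.7–64.9% ✗
GC clamp: 3' end AAT has 0 G/C, need ≥1 ✗

Fails: GC content, GC clamp.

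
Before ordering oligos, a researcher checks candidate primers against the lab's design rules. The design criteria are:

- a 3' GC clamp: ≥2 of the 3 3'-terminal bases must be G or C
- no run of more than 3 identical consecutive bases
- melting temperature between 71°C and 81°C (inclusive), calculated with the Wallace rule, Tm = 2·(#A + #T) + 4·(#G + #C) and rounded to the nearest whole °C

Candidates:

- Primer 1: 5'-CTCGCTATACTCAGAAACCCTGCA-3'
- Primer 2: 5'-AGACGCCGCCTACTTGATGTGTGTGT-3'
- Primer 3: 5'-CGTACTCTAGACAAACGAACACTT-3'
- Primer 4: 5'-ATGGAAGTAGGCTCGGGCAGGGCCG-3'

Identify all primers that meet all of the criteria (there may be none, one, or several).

Primer 1 only.

Primer 1 (24 nt, A=7 T=5 G=3 C=9): 3' end GCA has 2 G/C ✓; longest run = 3 ✓; Tm = 2·12 + 4·12 = 72°C ✓ — passes.
Primer 2 (26 nt, A=4 T=8 G=8 C=6): 3' end TGT has 1 G/C, need ≥2 ✗; longest run = 2 ✓; Tm = 2·12 + 4·14 = 80°C ✓ — fails.
Primer 3 (24 nt, A=9 T=5 G=3 C=7): 3' end CTT has 1 G/C, need ≥2 ✗; longest run = 3 ✓; Tm = 2·14 + 4·10 = 68°C, outside 71–81°C ✗ — fails.
Primer 4 (25 nt, A=5 T=3 G=12 C=5): 3' end CCG has 3 G/C ✓; longest run = 3 ✓; Tm = 2·8 + 4·17 = 84°C, outside 71–81°C ✗ — fails.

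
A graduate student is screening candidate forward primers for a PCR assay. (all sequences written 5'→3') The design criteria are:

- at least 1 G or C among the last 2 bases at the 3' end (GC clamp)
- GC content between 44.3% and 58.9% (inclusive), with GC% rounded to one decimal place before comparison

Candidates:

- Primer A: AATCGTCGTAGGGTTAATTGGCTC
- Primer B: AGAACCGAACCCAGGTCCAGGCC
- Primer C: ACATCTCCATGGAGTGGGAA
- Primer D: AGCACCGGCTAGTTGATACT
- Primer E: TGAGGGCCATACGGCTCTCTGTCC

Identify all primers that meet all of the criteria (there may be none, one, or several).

Primer A (24 nt, A=5 T=8 G=7 C=4): 3' end TC has 1 G/C ✓; GC 11/24 = 45.8% ✓ — passes.
Primer B (23 nt, A=7 T=1 G=6 C=9): 3' end CC has 2 G/C ✓; GC 15/23 = 65.2%, outside 44.3–58.9% ✗ — fails.
Primer C (20 nt, A=6 T=4 G=6 C=4): 3' end AA has 0 G/C, need ≥1 ✗; GC 10/20 = 50.0% ✓ — fails.
Primer D (20 nt, A=5 T=5 G=5 C=5): 3' end CT has 1 G/C ✓; GC 10/20 = 50.0% ✓ — passes.
Primer E (24 nt, A=3 T=6 G=7 C=8): 3' end CC has 2 G/C ✓; GC 15/24 = 62.5%, outside 44.3–58.9% ✗ — fails.

Primer A and Primer D.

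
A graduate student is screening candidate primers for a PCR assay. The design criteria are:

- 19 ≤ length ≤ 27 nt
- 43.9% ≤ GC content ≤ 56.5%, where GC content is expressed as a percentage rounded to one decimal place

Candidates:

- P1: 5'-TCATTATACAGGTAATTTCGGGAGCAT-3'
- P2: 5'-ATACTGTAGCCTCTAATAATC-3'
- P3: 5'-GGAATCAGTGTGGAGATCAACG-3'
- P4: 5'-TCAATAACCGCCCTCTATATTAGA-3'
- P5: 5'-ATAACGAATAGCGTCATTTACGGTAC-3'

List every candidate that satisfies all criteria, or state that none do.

P3 only.

P1 (27 nt, A=8 T=9 G=6 C=4): length 27 ✓; GC 10/27 = 37.0%, outside 43.9–56.5% ✗ — fails.
P2 (21 nt, A=7 T=7 G=2 C=5): length 21 ✓; GC 7/21 = 33.3%, outside 43.9–56.5% ✗ — fails.
P3 (22 nt, A=7 T=4 G=8 C=3): length 22 ✓; GC 11/22 = 50.0% ✓ — passes.
P4 (24 nt, A=8 T=7 G=2 C=7): length 24 ✓; GC 9/24 = 37.5%, outside 43.9–56.5% ✗ — fails.
P5 (26 nt, A=9 T=7 G=5 C=5): length 26 ✓; GC 10/26 = 38.5%, outside 43.9–56.5% ✗ — fails.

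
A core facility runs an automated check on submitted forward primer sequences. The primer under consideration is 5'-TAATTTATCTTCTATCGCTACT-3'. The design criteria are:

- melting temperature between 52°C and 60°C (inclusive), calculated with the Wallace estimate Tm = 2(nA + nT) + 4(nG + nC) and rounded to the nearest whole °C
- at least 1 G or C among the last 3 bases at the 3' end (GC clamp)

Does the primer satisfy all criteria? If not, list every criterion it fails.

Base counts: A=5, T=11, G=1, C=5 (length 22).
Tm: Tm = 2·16 + 4·6 = 56°C ✓
GC clamp: 3' end ACT has 1 G/C ✓

Meets all criteria.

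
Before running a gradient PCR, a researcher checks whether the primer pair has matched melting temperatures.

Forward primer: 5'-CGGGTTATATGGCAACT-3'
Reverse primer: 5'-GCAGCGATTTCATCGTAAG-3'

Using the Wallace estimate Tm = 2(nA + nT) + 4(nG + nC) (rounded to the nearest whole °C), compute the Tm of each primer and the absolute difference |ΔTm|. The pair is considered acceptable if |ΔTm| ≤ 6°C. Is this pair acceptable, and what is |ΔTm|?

|ΔTm| = 6°C; the pair is acceptable.

Forward: A=4 T=5 G=5 C=3 → Tm = 2·9 + 4·8 = 50°C.
Reverse: A=5 T=5 G=5 C=4 → Tm = 2·10 + 4·9 = 56°C.
|ΔTm| = |50 − 56| = 6°C, ≤ 6°C.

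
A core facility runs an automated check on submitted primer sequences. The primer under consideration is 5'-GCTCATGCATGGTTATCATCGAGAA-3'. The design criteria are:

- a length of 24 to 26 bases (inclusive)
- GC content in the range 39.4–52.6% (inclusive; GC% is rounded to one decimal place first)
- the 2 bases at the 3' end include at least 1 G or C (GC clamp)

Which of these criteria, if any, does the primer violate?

Base counts: A=7, T=7, G=6, C=5 (length 25).
length: length 25 ✓
GC content: GC 11/25 = 44.0% ✓
GC clamp: 3' end AA has 0 G/C, need ≥1 ✗

Fails: GC clamp.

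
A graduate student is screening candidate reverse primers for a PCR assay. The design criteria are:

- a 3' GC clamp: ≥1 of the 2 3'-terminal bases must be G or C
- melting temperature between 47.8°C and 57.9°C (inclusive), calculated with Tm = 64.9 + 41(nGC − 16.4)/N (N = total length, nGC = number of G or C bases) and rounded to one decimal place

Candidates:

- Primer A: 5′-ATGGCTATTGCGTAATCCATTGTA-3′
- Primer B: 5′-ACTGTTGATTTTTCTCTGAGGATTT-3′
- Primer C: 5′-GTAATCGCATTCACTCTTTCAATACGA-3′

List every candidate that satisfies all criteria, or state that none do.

Primer A (24 nt, A=6 T=9 G=5 C=4): 3' end TA has 0 G/C, need ≥1 ✗; Tm = 64.9 + 41·(9 − 16.4)/24 = 52.3°C ✓ — fails.
Primer B (25 nt, A=4 T=13 G=5 C=3): 3' end TT has 0 G/C, need ≥1 ✗; Tm = 64.9 + 41·(8 − 16.4)/25 = 51.1°C ✓ — fails.
Primer C (27 nt, A=8 T=9 G=3 C=7): 3' end GA has 1 G/C ✓; Tm = 64.9 + 41·(10 − 16.4)/27 = 55.2°C ✓ — passes.

Primer C only.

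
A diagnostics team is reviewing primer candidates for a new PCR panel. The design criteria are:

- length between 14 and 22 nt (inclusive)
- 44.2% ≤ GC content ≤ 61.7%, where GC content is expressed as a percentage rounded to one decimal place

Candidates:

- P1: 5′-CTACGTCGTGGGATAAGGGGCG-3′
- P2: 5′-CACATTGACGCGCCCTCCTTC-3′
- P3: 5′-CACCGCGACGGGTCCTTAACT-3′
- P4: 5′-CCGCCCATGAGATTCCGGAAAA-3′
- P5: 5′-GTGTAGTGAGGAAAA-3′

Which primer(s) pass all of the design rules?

P4 only.

P1 (22 nt, A=4 T=4 G=10 C=4): length 22 ✓; GC 14/22 = 63.6%, outside 44.2–61.7% ✗ — fails.
P2 (21 nt, A=3 T=5 G=3 C=10): length 21 ✓; GC 13/21 = 61.9%, outside 44.2–61.7% ✗ — fails.
P3 (21 nt, A=4 T=4 G=5 C=8): length 21 ✓; GC 13/21 = 61.9%, outside 44.2–61.7% ✗ — fails.
P4 (22 nt, A=7 T=3 G=5 C=7): length 22 ✓; GC 12/22 = 54.5% ✓ — passes.
P5 (15 nt, A=6 T=3 G=6 C=0): length 15 ✓; GC 6/15 = 40.0%, outside 44.2–61.7% ✗ — fails.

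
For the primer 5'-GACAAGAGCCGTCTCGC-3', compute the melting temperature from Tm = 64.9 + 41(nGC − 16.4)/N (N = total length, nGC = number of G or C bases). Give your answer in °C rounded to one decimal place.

51.9°C

Base counts: A=4, T=2, G=5, C=6; G+C = 11, N = 17.
Tm = 64.9 + 41·(11 − 16.4)/17 = 64.9 + -221.40/17 = 51.9°C.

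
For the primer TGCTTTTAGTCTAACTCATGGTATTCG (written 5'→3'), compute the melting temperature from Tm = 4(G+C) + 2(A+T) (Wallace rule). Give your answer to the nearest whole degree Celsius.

74°C

Base counts: A=5, T=12, G=5, C=5 (length 27).
Tm = 2·(5+12) + 4·(5+5) = 2·17 + 4·10 = 34 + 40 = 74°C.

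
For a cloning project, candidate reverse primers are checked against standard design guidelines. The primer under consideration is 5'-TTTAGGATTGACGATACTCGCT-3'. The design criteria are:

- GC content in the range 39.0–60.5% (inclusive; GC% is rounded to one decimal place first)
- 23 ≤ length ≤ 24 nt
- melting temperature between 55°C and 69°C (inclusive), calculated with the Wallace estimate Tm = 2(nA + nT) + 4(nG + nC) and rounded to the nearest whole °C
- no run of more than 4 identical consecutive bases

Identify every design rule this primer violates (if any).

Fails: length.

Base counts: A=5, T=8, G=5, C=4 (length 22).
GC content: GC 9/22 = 40.9% ✓
length: length 22, outside 23–24 ✗
Tm: Tm = 2·13 + 4·9 = 62°C ✓
homopolymer run: longest run = 3 ✓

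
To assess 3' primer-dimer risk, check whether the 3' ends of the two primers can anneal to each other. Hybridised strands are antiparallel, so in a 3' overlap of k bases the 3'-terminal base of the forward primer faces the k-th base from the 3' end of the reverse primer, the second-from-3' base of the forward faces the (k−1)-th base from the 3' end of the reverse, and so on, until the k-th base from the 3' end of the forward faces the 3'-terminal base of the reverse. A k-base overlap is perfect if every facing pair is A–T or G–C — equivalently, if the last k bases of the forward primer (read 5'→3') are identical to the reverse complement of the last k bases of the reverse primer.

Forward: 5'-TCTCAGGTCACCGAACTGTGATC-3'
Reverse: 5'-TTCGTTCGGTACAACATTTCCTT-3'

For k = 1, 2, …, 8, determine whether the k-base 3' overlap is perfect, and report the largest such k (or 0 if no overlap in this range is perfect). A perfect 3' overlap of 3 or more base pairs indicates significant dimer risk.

Last 8 bases (5'→3') — forward …CTGTGATC, reverse …ATTTCCTT.
Reverse complement of the reverse primer's last 8 bases: AAGGAAAT; its first k bases are the reverse complement of the reverse primer's last k bases, so a perfect k-base overlap needs the forward primer's last k bases to equal them.
Comparing (forward last k vs required): k=1: C vs A ✗; k=2: TC vs AA ✗; k=3: ATC vs AAG ✗; k=4: GATC vs AAGG ✗; k=5: TGATC vs AAGGA ✗; k=6: GTGATC vs AAGGAA ✗; k=7: TGTGATC vs AAGGAAA ✗; k=8: CTGTGATC vs AAGGAAAT ✗.
No overlap length from 1 to 8 is perfect, so the longest perfect 3' overlap is 0.

Longest perfect overlap: 0 complementary base pairs; below the dimer-risk threshold (threshold 3).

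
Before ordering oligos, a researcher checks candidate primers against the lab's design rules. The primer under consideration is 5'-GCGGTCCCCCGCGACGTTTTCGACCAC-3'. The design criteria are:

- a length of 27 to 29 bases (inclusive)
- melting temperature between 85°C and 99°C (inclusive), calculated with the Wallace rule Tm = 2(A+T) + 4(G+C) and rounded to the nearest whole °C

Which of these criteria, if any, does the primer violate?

Base counts: A=3, T=5, G=7, C=12 (length 27).
length: length 27 ✓
Tm: Tm = 2·8 + 4·19 = 92°C ✓

Meets all criteria.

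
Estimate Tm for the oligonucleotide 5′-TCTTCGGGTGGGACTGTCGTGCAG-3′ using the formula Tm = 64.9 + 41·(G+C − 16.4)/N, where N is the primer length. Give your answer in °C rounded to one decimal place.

62.5°C

Base counts: A=2, T=7, G=10, C=5; G+C = 15, N = 24.
Tm = 64.9 + 41·(15 − 16.4)/24 = 64.9 + -57.40/24 = 62.5°C.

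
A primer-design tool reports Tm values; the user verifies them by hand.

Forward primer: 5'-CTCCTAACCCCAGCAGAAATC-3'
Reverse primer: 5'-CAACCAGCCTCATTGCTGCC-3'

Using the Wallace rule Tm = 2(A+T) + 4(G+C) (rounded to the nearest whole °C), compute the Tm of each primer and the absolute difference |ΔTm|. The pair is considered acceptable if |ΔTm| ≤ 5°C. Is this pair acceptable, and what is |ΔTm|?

|ΔTm| = 0°C; the pair is acceptable.

Forward: A=7 T=3 G=2 C=9 → Tm = 2·10 + 4·11 = 64°C.
Reverse: A=4 T=4 G=3 C=9 → Tm = 2·8 + 4·12 = 64°C.
|ΔTm| = |64 − 64| = 0°C, ≤ 5°C.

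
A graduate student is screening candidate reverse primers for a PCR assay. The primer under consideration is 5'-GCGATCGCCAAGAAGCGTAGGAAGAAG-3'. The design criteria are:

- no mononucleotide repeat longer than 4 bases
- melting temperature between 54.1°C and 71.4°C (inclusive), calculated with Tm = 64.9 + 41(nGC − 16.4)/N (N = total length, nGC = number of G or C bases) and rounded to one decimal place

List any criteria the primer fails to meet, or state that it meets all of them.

Meets all criteria.

Base counts: A=10, T=2, G=10, C=5 (length 27).
homopolymer run: longest run = 2 ✓
Tm: Tm = 64.9 + 41·(15 − 16.4)/27 = 62.8°C ✓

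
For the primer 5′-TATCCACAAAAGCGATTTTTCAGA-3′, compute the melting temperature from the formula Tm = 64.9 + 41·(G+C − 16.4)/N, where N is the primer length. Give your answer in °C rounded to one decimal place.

Base counts: A=9, T=7, G=3, C=5; G+C = 8, N = 24.
Tm = 64.9 + 41·(8 − 16.4)/24 = 64.9 + -344.40/24 = 50.6°C.

50.6°C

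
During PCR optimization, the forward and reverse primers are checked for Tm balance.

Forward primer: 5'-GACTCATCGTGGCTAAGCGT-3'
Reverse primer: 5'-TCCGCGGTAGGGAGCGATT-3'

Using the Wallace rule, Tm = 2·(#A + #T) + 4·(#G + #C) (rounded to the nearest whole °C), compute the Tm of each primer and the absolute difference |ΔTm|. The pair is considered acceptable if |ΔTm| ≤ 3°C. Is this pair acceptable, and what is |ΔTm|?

|ΔTm| = 0°C; the pair is acceptable.

Forward: A=4 T=5 G=6 C=5 → Tm = 2·9 + 4·11 = 62°C.
Reverse: A=3 T=4 G=8 C=4 → Tm = 2·7 + 4·12 = 62°C.
|ΔTm| = |62 − 62| = 0°C, ≤ 3°C.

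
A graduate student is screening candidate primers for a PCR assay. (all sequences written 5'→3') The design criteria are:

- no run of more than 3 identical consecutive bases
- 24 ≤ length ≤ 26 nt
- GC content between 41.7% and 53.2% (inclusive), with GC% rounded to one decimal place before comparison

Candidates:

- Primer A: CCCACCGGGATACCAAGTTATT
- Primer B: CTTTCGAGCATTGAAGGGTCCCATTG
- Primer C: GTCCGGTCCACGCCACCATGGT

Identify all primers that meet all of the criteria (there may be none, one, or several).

Primer A (22 nt, A=6 T=5 G=4 C=7): longest run = 3 ✓; length 22, outside 24–26 ✗; GC 11/22 = 50.0% ✓ — fails.
Primer B (26 nt, A=5 T=8 G=7 C=6): longest run = 3 ✓; length 26 ✓; GC 13/26 = 50.0% ✓ — passes.
Primer C (22 nt, A=3 T=4 G=6 C=9): longest run = 2 ✓; length 22, outside 24–26 ✗; GC 15/22 = 68.2%, outside 41.7–53.2% ✗ — fails.

Primer B only.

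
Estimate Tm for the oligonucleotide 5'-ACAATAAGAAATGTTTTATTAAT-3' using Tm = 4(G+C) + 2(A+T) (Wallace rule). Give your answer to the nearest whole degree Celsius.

52°C

Base counts: A=11, T=9, G=2, C=1 (length 23).
Tm = 2·(11+9) + 4·(2+1) = 2·20 + 4·3 = 40 + 12 = 52°C.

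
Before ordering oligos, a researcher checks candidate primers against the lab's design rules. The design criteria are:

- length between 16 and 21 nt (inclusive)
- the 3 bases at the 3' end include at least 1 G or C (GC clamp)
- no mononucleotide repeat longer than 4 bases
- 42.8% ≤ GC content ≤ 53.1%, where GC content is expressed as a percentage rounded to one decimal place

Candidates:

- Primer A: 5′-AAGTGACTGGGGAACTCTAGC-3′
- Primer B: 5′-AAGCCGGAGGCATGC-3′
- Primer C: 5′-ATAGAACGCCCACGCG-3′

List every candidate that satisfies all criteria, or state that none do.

Primer A (21 nt, A=6 T=4 G=7 C=4): length 21 ✓; 3' end AGC has 2 G/C ✓; longest run = 4 ✓; GC 11/21 = 52.4% ✓ — passes.
Primer B (15 nt, A=4 T=1 G=6 C=4): length 15, outside 16–21 ✗; 3' end TGC has 2 G/C ✓; longest run = 2 ✓; GC 10/15 = 66.7%, outside 42.8–53.1% ✗ — fails.
Primer C (16 nt, A=5 T=1 G=4 C=6): length 16 ✓; 3' end GCG has 3 G/C ✓; longest run = 3 ✓; GC 10/16 = 62.5%, outside 42.8–53.1% ✗ — fails.

Primer A only.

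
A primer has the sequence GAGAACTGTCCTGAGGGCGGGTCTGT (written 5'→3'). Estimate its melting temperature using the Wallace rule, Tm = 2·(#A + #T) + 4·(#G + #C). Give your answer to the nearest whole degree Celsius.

Base counts: A=4, T=6, G=11, C=5 (length 26).
Tm = 2·(4+6) + 4·(11+5) = 2·10 + 4·16 = 20 + 64 = 84°C.

84°C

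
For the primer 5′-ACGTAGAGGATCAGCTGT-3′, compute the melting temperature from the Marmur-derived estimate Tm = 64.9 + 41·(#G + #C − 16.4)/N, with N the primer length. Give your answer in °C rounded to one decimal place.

Base counts: A=5, T=4, G=6, C=3; G+C = 9, N = 18.
Tm = 64.9 + 41·(9 − 16.4)/18 = 64.9 + -303.40/18 = 48.0°C.

48.0°C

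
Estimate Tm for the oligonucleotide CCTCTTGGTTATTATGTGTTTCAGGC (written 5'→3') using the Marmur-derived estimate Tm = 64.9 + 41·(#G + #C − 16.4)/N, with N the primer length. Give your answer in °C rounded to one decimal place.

56.4°C

Base counts: A=3, T=12, G=6, C=5; G+C = 11, N = 26.
Tm = 64.9 + 41·(11 − 16.4)/26 = 64.9 + -221.40/26 = 56.4°C.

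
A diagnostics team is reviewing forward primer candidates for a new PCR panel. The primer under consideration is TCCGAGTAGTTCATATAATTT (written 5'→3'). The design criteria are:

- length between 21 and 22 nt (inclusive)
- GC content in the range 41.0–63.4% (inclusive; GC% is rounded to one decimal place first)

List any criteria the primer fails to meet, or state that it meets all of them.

Base counts: A=6, T=9, G=3, C=3 (length 21).
length: length 21 ✓
GC content: GC 6/21 = 28.6%, outside 41.0–63.4% ✗

Fails: GC content.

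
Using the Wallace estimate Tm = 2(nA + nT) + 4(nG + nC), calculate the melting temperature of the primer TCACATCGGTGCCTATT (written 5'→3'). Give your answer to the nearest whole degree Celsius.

50°C

Base counts: A=3, T=6, G=3, C=5 (length 17).
Tm = 2·(3+6) + 4·(3+5) = 2·9 + 4·8 = 18 + 32 = 50°C.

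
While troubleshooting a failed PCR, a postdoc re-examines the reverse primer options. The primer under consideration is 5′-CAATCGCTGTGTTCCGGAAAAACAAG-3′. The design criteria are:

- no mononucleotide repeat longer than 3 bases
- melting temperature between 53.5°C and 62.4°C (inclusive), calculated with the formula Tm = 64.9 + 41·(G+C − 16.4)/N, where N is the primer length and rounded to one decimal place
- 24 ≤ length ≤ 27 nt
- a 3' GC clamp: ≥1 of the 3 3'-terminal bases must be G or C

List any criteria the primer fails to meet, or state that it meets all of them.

Base counts: A=9, T=5, G=6, C=6 (length 26).
homopolymer run: longest run = 5, exceeds 3 ✗
Tm: Tm = 64.9 + 41·(12 − 16.4)/26 = 58.0°C ✓
length: length 26 ✓
GC clamp: 3' end AAG has 1 G/C ✓

Fails: homopolymer run.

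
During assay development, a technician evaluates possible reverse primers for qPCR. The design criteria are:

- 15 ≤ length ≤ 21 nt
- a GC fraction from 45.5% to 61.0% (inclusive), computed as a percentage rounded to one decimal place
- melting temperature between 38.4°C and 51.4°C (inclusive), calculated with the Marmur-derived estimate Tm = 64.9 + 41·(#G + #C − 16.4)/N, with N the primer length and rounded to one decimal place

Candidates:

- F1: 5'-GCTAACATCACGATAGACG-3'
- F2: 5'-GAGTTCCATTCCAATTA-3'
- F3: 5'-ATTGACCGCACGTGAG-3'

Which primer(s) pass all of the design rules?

F1 (19 nt, A=7 T=3 G=4 C=5): length 19 ✓; GC 9/19 = 47.4% ✓; Tm = 64.9 + 41·(9 − 16.4)/19 = 48.9°C ✓ — passes.
F2 (17 nt, A=5 T=6 G=2 C=4): length 17 ✓; GC 6/17 = 35.3%, outside 45.5–61.0% ✗; Tm = 64.9 + 41·(6 − 16.4)/17 = 39.8°C ✓ — fails.
F3 (16 nt, A=4 T=3 G=5 C=4): length 16 ✓; GC 9/16 = 56.3% ✓; Tm = 64.9 + 41·(9 − 16.4)/16 = 45.9°C ✓ — passes.

F1 and F3.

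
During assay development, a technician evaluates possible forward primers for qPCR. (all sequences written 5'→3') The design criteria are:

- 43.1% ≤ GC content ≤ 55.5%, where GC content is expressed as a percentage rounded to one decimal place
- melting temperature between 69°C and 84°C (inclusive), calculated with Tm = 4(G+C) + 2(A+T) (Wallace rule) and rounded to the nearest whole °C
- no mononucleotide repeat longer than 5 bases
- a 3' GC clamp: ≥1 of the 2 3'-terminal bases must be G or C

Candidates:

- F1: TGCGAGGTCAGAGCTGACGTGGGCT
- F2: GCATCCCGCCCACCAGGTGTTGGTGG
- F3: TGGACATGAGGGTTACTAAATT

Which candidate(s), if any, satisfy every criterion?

None of the candidates satisfy all criteria.

F1 (25 nt, A=4 T=5 G=11 C=5): GC 16/25 = 64.0%, outside 43.1–55.5% ✗; Tm = 2·9 + 4·16 = 82°C ✓; longest run = 3 ✓; 3' end CT has 1 G/C ✓ — fails.
F2 (26 nt, A=3 T=5 G=9 C=9): GC 18/26 = 69.2%, outside 43.1–55.5% ✗; Tm = 2·8 + 4·18 = 88°C, outside 69–84°C ✗; longest run = 3 ✓; 3' end GG has 2 G/C ✓ — fails.
F3 (22 nt, A=7 T=7 G=6 C=2): GC 8/22 = 36.4%, outside 43.1–55.5% ✗; Tm = 2·14 + 4·8 = 60°C, outside 69–84°C ✗; longest run = 3 ✓; 3' end TT has 0 G/C, need ≥1 ✗ — fails.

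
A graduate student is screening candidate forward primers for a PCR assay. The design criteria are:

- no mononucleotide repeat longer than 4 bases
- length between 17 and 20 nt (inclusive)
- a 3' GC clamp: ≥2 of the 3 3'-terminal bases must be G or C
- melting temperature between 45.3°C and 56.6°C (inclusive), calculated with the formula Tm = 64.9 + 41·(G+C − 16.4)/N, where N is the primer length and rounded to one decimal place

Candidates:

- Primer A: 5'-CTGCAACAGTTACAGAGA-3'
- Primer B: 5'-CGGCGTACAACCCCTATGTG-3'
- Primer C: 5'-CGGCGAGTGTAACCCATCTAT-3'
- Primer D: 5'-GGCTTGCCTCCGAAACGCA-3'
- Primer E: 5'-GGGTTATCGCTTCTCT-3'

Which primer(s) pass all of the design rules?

Primer B and Primer D.

Primer A (18 nt, A=7 T=3 G=4 C=4): longest run = 2 ✓; length 18 ✓; 3' end AGA has 1 G/C, need ≥2 ✗; Tm = 64.9 + 41·(8 − 16.4)/18 = 45.8°C ✓ — fails.
Primer B (20 nt, A=4 T=4 G=5 C=7): longest run = 4 ✓; length 20 ✓; 3' end GTG has 2 G/C ✓; Tm = 64.9 + 41·(12 − 16.4)/20 = 55.9°C ✓ — passes.
Primer C (21 nt, A=5 T=5 G=5 C=6): longest run = 3 ✓; length 21, outside 17–20 ✗; 3' end TAT has 0 G/C, need ≥2 ✗; Tm = 64.9 + 41·(11 − 16.4)/21 = 54.4°C ✓ — fails.
Primer D (19 nt, A=4 T=3 G=5 C=7): longest run = 3 ✓; length 19 ✓; 3' end GCA has 2 G/C ✓; Tm = 64.9 + 41·(12 − 16.4)/19 = 55.4°C ✓ — passes.
Primer E (16 nt, A=1 T=7 G=4 C=4): longest run = 3 ✓; length 16, outside 17–20 ✗; 3' end TCT has 1 G/C, need ≥2 ✗; Tm = 64.9 + 41·(8 − 16.4)/16 = 43.4°C, outside 45.3–56.6°C ✗ — fails.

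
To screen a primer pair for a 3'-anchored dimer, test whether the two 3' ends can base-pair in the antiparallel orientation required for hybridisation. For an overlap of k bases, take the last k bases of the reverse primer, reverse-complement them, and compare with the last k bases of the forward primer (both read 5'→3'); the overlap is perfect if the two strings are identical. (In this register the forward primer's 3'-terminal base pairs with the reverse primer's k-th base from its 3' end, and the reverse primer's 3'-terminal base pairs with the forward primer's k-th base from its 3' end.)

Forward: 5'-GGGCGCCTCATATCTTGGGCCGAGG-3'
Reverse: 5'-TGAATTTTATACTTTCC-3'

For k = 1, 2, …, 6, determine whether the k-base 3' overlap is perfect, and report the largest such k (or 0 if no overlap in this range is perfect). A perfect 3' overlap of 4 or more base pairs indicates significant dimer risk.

Last 6 bases (5'→3') — forward …CCGAGG, reverse …CTTTCC.
Reverse complement of the reverse primer's last 6 bases: GGAAAG; its first k bases are the reverse complement of the reverse primer's last k bases, so a perfect k-base overlap needs the forward primer's last k bases to equal them.
Comparing (forward last k vs required): k=1: G vs G ✓; k=2: GG vs GG ✓; k=3: AGG vs GGA ✗; k=4: GAGG vs GGAA ✗; k=5: CGAGG vs GGAAA ✗; k=6: CCGAGG vs GGAAAG ✗.
Perfect overlaps at k = 1, 2; the largest is 2.

Longest perfect overlap: 2 complementary base pairs; below the dimer-risk threshold (threshold 4).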